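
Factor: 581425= 5^2*13^1*1789^1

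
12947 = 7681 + 5266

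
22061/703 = 31+268/703 = 31.38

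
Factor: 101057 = 11^1 * 9187^1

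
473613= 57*8309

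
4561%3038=1523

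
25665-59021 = -33356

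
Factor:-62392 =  - 2^3 * 11^1*709^1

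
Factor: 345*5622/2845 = 387918/569 = 2^1  *  3^2* 23^1*569^( - 1 )*937^1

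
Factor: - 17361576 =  - 2^3*3^2*59^1* 61^1*67^1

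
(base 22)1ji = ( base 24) 1E8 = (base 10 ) 920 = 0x398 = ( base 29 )12L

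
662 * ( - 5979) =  - 3958098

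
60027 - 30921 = 29106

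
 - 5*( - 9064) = 45320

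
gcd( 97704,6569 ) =1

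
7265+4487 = 11752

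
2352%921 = 510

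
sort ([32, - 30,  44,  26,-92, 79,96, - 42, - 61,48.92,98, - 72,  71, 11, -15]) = [ - 92,-72 , - 61,-42, - 30 , - 15, 11, 26,32,44,  48.92,71,  79,96 , 98 ]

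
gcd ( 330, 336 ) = 6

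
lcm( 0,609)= 0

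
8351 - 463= 7888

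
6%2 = 0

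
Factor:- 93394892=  - 2^2*23348723^1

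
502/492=251/246 = 1.02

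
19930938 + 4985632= 24916570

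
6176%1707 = 1055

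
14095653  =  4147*3399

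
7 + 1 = 8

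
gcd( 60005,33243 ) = 1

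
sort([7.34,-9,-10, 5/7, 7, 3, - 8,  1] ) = [ - 10,-9 , - 8,5/7,1, 3,7, 7.34 ] 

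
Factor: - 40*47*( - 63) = 118440 = 2^3*3^2*5^1*7^1 * 47^1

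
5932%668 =588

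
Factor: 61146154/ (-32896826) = - 30573077/16448413 = - 47^1*223^1*2917^1 * 16448413^(  -  1 )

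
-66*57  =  - 3762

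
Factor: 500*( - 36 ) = - 18000  =  -2^4*3^2*5^3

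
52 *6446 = 335192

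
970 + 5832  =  6802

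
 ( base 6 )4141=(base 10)925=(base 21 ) 221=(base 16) 39D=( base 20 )265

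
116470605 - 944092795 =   -  827622190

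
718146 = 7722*93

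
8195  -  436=7759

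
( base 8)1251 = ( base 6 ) 3053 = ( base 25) 126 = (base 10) 681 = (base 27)P6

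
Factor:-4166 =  - 2^1*2083^1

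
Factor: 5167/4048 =2^( -4)*11^(-1 )*23^( - 1 )*5167^1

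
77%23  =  8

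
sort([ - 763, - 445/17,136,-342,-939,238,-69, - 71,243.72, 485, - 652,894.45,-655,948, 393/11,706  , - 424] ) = [ - 939, - 763, -655,-652, - 424, - 342, - 71, - 69, - 445/17 , 393/11,  136,  238,243.72, 485,706,894.45,948] 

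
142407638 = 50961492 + 91446146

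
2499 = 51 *49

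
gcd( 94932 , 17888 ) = 4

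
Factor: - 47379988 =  -2^2* 67^1*176791^1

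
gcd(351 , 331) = 1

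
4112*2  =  8224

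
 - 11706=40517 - 52223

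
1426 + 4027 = 5453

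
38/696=19/348  =  0.05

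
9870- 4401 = 5469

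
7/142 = 7/142 = 0.05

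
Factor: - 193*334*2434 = - 156900508 = -2^2 * 167^1*193^1*1217^1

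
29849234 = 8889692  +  20959542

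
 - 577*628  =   - 362356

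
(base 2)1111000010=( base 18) 2h8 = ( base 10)962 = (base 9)1278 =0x3C2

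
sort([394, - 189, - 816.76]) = [ - 816.76 , - 189, 394]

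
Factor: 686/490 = 5^( - 1 )* 7^1 = 7/5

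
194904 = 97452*2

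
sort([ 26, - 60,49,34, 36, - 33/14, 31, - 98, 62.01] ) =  [ - 98, - 60, - 33/14,26, 31,34, 36, 49,  62.01]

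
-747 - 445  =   - 1192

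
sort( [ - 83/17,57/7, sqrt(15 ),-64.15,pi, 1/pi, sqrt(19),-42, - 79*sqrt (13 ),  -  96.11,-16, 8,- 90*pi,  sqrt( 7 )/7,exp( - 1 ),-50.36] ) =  [ - 79*sqrt( 13), - 90*pi,- 96.11, - 64.15,- 50.36, - 42, -16,  -  83/17 , 1/pi, exp( - 1),sqrt( 7 ) /7, pi,sqrt(15 ), sqrt ( 19 ), 8,57/7 ] 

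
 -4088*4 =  - 16352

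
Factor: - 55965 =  - 3^1*5^1*7^1*13^1*41^1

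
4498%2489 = 2009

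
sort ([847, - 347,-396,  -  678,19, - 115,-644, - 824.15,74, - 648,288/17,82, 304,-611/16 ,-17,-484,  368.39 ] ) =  [ - 824.15,-678, - 648,-644, - 484, - 396,-347,-115,-611/16, - 17,  288/17, 19,74,82,304,368.39, 847 ] 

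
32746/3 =10915 + 1/3 = 10915.33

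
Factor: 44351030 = 2^1*5^1*4435103^1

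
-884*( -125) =110500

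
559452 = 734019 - 174567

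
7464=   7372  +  92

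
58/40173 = 58/40173=0.00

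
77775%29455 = 18865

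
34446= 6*5741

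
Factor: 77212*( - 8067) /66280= - 2^(-1)*3^1*5^(-1)*97^1*199^1*1657^( - 1 ) * 2689^1 = - 155717301/16570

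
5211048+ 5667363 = 10878411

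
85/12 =7 + 1/12 = 7.08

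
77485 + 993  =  78478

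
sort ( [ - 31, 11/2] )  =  [-31, 11/2 ] 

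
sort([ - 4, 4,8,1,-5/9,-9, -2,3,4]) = [ - 9, - 4,  -  2,-5/9 , 1, 3,4,4,8]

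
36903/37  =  997 + 14/37 = 997.38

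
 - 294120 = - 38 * 7740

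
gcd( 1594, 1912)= 2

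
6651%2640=1371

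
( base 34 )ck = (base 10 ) 428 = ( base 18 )15E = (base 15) 1d8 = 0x1ac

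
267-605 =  - 338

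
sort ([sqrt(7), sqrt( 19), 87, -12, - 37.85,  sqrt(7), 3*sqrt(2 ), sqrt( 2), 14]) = [ - 37.85, - 12 , sqrt(2 ) , sqrt(7),sqrt( 7), 3*sqrt(2),sqrt(19), 14, 87]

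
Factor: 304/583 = 2^4 * 11^ ( - 1)*19^1*53^(-1) 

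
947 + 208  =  1155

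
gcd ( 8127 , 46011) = 21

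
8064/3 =2688 =2688.00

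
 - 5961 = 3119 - 9080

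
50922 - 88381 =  - 37459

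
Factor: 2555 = 5^1*7^1*73^1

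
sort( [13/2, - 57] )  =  [ - 57,13/2]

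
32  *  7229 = 231328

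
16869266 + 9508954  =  26378220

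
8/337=8/337= 0.02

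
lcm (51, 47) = 2397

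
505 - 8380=  -  7875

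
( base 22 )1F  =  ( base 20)1H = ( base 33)14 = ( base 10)37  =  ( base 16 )25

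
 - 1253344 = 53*( - 23648 ) 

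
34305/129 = 11435/43 = 265.93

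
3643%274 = 81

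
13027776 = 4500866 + 8526910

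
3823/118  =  32 +47/118 = 32.40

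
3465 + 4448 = 7913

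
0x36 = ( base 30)1O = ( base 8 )66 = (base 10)54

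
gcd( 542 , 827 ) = 1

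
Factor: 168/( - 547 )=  - 2^3*3^1 *7^1*547^( - 1 ) 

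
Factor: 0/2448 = 0^1 = 0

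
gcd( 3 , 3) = 3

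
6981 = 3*2327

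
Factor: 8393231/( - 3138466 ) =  - 2^( - 1)*7^1*11^1*19^1*1153^( - 1 )*1361^( - 1 )*5737^1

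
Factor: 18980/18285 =2^2*3^( - 1)*13^1*23^( - 1)*53^( - 1)*73^1  =  3796/3657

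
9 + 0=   9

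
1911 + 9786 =11697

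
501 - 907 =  - 406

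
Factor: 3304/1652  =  2 =2^1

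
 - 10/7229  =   - 1 + 7219/7229 = - 0.00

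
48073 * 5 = 240365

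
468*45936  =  21498048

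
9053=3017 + 6036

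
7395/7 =1056 + 3/7 =1056.43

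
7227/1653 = 4 + 205/551 = 4.37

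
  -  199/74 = - 199/74  =  -2.69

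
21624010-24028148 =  - 2404138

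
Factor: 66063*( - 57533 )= - 3^1*7^1*19^2*61^1 * 8219^1 = -3800802579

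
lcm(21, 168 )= 168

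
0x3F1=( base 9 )1341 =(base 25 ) 1F9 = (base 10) 1009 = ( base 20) 2a9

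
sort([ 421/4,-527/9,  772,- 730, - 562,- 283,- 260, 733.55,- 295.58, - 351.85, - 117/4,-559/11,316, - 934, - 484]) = [  -  934, - 730, - 562,-484, - 351.85, -295.58, - 283, - 260,  -  527/9, - 559/11, - 117/4, 421/4, 316, 733.55, 772]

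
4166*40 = 166640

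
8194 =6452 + 1742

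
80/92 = 20/23 = 0.87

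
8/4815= 8/4815 = 0.00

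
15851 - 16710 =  - 859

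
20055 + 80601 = 100656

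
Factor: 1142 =2^1 * 571^1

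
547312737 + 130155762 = 677468499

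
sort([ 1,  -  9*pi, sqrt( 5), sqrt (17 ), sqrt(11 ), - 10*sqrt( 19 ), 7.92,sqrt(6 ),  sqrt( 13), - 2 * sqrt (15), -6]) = [ - 10*sqrt(19), -9 * pi, - 2*sqrt(15 ), - 6 , 1,  sqrt(5),sqrt(6 ),sqrt(11) , sqrt( 13 ), sqrt(17 ),  7.92 ]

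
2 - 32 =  - 30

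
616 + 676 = 1292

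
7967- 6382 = 1585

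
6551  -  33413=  - 26862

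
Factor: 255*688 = 175440 = 2^4*3^1 * 5^1*17^1*43^1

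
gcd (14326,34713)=551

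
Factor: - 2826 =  - 2^1 * 3^2 *157^1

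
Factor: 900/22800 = 3/76 = 2^( -2)*3^1 * 19^ ( - 1)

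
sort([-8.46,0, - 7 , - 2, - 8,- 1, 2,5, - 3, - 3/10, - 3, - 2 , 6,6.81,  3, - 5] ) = [ - 8.46, -8 ,-7, - 5,  -  3, - 3, - 2, - 2, - 1, - 3/10, 0,  2,3, 5,6,6.81]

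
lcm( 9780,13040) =39120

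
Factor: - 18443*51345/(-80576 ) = 2^( -6 )*3^2*5^1 * 7^1*163^1*1259^( - 1 )*18443^1 = 946955835/80576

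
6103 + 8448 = 14551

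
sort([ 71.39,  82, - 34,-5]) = [-34,  -  5, 71.39,82]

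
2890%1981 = 909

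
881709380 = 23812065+857897315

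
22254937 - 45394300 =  - 23139363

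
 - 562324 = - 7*80332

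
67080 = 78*860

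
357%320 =37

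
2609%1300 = 9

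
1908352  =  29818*64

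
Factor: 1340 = 2^2*5^1*67^1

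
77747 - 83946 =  - 6199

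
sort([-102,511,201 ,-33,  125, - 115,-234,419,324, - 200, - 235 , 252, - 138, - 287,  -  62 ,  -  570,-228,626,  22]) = [ - 570,-287, - 235, - 234, - 228,-200, - 138,-115,-102,-62, - 33,22,125, 201,252,324,419,511,626]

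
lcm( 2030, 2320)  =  16240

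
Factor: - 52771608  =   - 2^3*3^3*244313^1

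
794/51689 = 794/51689 = 0.02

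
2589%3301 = 2589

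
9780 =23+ 9757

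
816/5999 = 816/5999 = 0.14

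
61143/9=6793 + 2/3 = 6793.67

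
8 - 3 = 5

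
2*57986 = 115972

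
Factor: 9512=2^3*29^1 * 41^1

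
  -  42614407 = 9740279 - 52354686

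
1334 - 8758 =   -  7424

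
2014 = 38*53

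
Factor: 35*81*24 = 2^3*3^5 * 5^1*7^1 = 68040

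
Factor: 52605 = 3^2*5^1*7^1*167^1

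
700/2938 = 350/1469=0.24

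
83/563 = 83/563 = 0.15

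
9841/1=9841 = 9841.00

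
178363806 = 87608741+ 90755065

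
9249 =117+9132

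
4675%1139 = 119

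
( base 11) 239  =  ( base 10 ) 284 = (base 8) 434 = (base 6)1152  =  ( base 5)2114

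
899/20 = 44 + 19/20 = 44.95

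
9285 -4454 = 4831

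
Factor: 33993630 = 2^1*3^2*5^1*11^1*34337^1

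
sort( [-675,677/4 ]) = [-675,677/4 ]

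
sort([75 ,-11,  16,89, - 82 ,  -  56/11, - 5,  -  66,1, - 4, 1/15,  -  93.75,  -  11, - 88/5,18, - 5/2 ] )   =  [  -  93.75, - 82, - 66 , - 88/5,  -  11,  -  11, - 56/11,-5, - 4,  -  5/2, 1/15, 1,  16, 18,  75,89 ]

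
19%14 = 5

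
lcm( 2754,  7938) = 134946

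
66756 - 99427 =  - 32671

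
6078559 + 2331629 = 8410188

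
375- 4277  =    -  3902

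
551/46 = 551/46 =11.98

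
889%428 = 33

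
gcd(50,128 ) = 2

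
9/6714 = 1/746 =0.00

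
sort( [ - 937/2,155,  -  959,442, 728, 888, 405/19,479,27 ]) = [ - 959,-937/2, 405/19, 27,155,442,479,728, 888]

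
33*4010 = 132330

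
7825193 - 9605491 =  - 1780298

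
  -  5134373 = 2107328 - 7241701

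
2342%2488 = 2342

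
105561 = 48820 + 56741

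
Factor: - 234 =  - 2^1 * 3^2*13^1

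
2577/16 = 2577/16 =161.06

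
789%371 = 47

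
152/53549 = 152/53549 =0.00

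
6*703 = 4218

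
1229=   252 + 977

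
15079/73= 15079/73 = 206.56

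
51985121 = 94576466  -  42591345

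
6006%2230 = 1546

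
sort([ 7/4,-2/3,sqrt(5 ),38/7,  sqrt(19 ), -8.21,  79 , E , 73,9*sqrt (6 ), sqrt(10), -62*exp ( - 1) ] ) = [ - 62*exp( -1) ,  -  8.21, - 2/3,  7/4,sqrt(5 ),E, sqrt(10), sqrt(19), 38/7,9 * sqrt(6),  73,79 ]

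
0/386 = 0 = 0.00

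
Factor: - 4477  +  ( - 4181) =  - 8658 = - 2^1*3^2 * 13^1 * 37^1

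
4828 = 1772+3056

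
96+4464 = 4560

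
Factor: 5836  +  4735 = 10571 = 11^1*31^2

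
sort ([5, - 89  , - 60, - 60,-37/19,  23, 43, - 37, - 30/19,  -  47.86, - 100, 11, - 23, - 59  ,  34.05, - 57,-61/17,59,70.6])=[-100,  -  89, - 60, - 60,-59,-57, -47.86,  -  37,-23 ,-61/17, - 37/19, - 30/19, 5, 11, 23, 34.05,43, 59 , 70.6] 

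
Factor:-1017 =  - 3^2* 113^1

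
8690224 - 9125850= - 435626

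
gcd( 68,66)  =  2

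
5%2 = 1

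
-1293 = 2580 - 3873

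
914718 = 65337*14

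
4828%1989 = 850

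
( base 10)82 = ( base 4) 1102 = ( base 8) 122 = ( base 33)2g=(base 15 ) 57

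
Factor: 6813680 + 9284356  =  16098036=2^2*3^1 * 269^1* 4987^1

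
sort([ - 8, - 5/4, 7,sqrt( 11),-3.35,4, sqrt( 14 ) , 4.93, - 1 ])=[  -  8,- 3.35,  -  5/4, - 1,sqrt( 11 ),sqrt(14),4, 4.93,  7]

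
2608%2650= 2608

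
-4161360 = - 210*19816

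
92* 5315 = 488980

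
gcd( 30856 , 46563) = 1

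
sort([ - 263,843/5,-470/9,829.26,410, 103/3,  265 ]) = [ - 263, - 470/9,103/3, 843/5, 265,410,829.26]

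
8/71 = 8/71 = 0.11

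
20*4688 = 93760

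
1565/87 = 17 + 86/87 = 17.99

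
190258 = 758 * 251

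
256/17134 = 128/8567= 0.01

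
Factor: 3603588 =2^2*3^1*300299^1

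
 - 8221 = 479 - 8700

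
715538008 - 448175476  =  267362532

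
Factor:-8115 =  - 3^1*5^1*541^1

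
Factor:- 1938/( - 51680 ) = 2^ ( - 4)*3^1*5^(-1) = 3/80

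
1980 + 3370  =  5350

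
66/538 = 33/269  =  0.12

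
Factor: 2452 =2^2 * 613^1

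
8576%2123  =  84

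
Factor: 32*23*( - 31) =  - 2^5*23^1*31^1 = - 22816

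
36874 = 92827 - 55953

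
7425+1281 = 8706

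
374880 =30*12496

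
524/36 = 14 + 5/9 = 14.56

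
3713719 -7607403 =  - 3893684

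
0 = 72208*0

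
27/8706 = 9/2902 = 0.00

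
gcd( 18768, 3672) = 408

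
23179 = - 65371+88550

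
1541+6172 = 7713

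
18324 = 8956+9368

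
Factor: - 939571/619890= -2^(-1)*3^(  -  1)*5^ ( - 1)*29^1*179^1*181^1*20663^( - 1 )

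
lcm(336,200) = 8400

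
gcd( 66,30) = 6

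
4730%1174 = 34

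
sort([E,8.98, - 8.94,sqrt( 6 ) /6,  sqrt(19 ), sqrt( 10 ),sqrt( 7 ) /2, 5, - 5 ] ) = [ - 8.94, - 5, sqrt (6)/6,sqrt (7)/2,E,sqrt( 10),sqrt(19) , 5, 8.98 ] 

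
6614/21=6614/21 = 314.95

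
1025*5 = 5125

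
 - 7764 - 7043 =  - 14807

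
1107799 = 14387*77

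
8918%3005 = 2908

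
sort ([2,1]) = [ 1,2]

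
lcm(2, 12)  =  12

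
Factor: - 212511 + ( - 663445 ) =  - 875956 = - 2^2*218989^1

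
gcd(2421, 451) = 1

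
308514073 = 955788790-647274717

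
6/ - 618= - 1/103 = - 0.01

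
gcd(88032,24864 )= 672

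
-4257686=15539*( - 274) 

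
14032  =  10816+3216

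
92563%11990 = 8633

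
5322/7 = 5322/7  =  760.29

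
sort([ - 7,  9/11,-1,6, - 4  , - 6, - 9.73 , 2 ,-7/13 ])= [ - 9.73, - 7, - 6, - 4, - 1 , - 7/13,9/11,  2, 6 ] 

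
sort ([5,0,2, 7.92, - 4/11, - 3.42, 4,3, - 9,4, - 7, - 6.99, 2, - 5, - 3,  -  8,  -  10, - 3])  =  [ - 10,  -  9 , - 8, - 7, - 6.99, - 5, - 3.42 , - 3,-3, - 4/11 , 0 , 2,2,3 , 4 , 4, 5,7.92]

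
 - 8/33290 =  - 4/16645  =  - 0.00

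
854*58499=49958146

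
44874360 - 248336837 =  - 203462477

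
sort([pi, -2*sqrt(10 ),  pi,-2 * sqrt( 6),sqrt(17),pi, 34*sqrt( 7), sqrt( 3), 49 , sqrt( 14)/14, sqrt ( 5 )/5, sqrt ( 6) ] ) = [  -  2* sqrt(10 ),  -  2*sqrt (6) , sqrt( 14 )/14,sqrt( 5)/5,sqrt(3),sqrt( 6 ),pi,  pi,pi, sqrt( 17),  49, 34*sqrt( 7 )]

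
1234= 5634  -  4400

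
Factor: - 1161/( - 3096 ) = 2^( - 3 ) * 3^1 = 3/8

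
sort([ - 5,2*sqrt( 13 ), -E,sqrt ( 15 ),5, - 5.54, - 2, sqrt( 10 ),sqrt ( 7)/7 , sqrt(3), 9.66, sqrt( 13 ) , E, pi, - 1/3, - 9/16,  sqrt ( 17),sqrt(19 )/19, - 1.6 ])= [-5.54, -5, - E,-2, -1.6,-9/16, - 1/3,sqrt( 19 )/19 , sqrt(7)/7 , sqrt( 3), E , pi , sqrt(10),sqrt( 13), sqrt( 15 ),sqrt( 17),5,2*sqrt(13 ) , 9.66]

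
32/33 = 32/33  =  0.97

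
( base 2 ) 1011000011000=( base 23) afl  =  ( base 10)5656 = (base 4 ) 1120120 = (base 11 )4282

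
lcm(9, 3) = 9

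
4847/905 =4847/905= 5.36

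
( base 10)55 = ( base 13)43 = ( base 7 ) 106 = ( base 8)67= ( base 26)23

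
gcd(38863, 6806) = 1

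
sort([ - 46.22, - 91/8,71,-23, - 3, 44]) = [ - 46.22, - 23, - 91/8, - 3, 44, 71 ] 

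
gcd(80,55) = 5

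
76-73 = 3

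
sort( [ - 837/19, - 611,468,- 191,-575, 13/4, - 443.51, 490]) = [ - 611, - 575,-443.51, - 191, - 837/19, 13/4, 468, 490] 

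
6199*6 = 37194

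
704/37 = 19  +  1/37 = 19.03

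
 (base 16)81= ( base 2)10000001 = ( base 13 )9C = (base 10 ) 129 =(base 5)1004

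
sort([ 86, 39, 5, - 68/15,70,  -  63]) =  [ - 63, - 68/15 , 5,39, 70, 86] 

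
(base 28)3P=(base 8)155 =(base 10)109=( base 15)74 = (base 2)1101101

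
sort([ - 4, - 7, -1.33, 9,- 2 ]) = [ - 7, - 4, - 2, - 1.33,9 ]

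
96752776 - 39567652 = 57185124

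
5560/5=1112 =1112.00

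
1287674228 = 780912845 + 506761383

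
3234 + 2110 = 5344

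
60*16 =960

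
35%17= 1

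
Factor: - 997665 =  - 3^1*5^1*227^1*293^1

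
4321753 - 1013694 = 3308059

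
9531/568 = 9531/568 = 16.78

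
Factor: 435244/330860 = 467/355= 5^( - 1)*71^( - 1)*467^1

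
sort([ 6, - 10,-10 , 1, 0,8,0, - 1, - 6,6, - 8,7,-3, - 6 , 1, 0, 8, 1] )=[ - 10, - 10 ,- 8, - 6, - 6, - 3, - 1 , 0 , 0,0  ,  1,1,  1,6 , 6,7,8,8 ] 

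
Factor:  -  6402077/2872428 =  - 2^(  -  2 ) * 3^(  -  1 )*11^1*13^( - 1)*409^1*1423^1*18413^( - 1)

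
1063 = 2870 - 1807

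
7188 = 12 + 7176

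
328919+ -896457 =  - 567538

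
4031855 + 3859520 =7891375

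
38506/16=19253/8=2406.62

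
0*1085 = 0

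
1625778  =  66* 24633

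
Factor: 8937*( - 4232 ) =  - 2^3*3^3 * 23^2*331^1=-37821384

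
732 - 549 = 183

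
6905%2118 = 551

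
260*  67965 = 17670900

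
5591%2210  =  1171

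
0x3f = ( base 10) 63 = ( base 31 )21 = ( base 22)2j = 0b111111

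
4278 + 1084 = 5362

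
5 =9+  - 4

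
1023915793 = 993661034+30254759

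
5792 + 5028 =10820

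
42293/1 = 42293 = 42293.00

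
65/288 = 65/288 = 0.23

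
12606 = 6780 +5826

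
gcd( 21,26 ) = 1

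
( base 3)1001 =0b11100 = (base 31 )s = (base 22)16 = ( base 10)28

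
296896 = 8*37112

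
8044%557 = 246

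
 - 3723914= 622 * ( - 5987) 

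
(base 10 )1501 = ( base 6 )10541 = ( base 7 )4243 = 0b10111011101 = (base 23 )2j6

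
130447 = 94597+35850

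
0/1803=0= 0.00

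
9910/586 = 16 + 267/293 = 16.91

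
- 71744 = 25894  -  97638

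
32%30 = 2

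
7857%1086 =255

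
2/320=1/160 = 0.01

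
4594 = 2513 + 2081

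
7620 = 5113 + 2507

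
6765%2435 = 1895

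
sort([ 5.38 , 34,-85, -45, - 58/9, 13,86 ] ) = [ - 85, - 45, - 58/9,5.38, 13,34,86] 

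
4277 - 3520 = 757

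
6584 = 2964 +3620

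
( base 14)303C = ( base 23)FF6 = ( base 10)8286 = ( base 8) 20136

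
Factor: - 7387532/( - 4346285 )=2^2*5^( - 1 ) * 211^1*8753^1*869257^( - 1 ) 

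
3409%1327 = 755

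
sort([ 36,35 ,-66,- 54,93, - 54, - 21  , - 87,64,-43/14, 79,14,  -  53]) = [ - 87, - 66, - 54, - 54, - 53, -21, - 43/14,14,  35 , 36, 64,79, 93] 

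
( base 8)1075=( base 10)573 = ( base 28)kd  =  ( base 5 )4243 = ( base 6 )2353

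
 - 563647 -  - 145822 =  - 417825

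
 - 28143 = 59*(  -  477 ) 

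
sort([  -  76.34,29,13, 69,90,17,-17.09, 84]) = [-76.34, -17.09, 13,17,29,69,84, 90]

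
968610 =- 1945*( - 498 ) 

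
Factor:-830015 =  - 5^1*19^1*8737^1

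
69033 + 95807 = 164840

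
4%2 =0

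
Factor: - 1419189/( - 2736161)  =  3^1*193^(  -  1 ) *367^1*1289^1*14177^( - 1) 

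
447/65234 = 447/65234 = 0.01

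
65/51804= 65/51804 = 0.00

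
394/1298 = 197/649 = 0.30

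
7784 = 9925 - 2141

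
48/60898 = 24/30449 = 0.00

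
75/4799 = 75/4799 = 0.02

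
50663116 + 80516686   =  131179802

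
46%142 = 46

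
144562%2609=1067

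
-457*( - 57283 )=26178331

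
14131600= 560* 25235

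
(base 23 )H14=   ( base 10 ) 9020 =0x233c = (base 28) BE4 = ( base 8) 21474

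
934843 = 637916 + 296927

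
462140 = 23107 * 20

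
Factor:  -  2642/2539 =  -2^1 * 1321^1 * 2539^( - 1)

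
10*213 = 2130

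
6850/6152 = 1 + 349/3076 =1.11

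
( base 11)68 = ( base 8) 112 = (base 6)202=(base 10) 74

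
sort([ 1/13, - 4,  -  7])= [ - 7, - 4, 1/13]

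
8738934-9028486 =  - 289552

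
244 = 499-255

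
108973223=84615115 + 24358108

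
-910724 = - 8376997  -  - 7466273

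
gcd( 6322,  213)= 1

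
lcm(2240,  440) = 24640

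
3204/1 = 3204 = 3204.00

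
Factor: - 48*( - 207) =2^4*3^3*23^1= 9936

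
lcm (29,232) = 232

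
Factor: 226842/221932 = 231/226 = 2^( - 1 )*3^1*7^1*11^1*113^( - 1)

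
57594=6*9599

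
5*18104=90520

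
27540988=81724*337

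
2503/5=500+3/5  =  500.60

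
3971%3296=675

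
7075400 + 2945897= 10021297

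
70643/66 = 1070+ 23/66 = 1070.35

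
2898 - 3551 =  - 653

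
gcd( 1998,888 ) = 222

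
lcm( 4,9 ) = 36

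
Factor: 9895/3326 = 2^( - 1)*5^1*1663^ ( - 1 )*1979^1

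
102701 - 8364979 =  - 8262278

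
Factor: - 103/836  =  -2^( - 2)*11^ (  -  1)*19^(  -  1 )*103^1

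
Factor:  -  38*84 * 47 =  - 2^3 *3^1 * 7^1*19^1 * 47^1 = - 150024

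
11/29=11/29=   0.38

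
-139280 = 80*( - 1741 ) 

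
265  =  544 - 279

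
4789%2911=1878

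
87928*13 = 1143064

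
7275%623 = 422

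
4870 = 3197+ 1673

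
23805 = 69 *345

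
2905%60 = 25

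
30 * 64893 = 1946790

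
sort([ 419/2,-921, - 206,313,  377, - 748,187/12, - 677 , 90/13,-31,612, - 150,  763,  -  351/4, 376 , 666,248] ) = [-921, - 748, - 677 , - 206, - 150, - 351/4, - 31,90/13,187/12,419/2, 248, 313, 376,377,612 , 666, 763 ] 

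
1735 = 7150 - 5415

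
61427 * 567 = 34829109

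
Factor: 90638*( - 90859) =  - 8235278042 = - 2^1*43^1*2113^1*45319^1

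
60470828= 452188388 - 391717560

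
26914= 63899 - 36985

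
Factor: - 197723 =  - 149^1 * 1327^1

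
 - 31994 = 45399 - 77393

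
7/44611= 1/6373= 0.00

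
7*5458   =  38206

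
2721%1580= 1141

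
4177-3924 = 253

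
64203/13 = 4938 + 9/13 = 4938.69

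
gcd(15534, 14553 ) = 9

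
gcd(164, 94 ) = 2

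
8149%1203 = 931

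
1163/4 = 290 + 3/4 = 290.75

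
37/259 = 1/7 =0.14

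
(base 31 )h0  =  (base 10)527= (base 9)645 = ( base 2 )1000001111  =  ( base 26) k7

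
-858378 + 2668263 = 1809885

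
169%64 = 41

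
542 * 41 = 22222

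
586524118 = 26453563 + 560070555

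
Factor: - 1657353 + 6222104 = 43^1*83^1 * 1279^1 = 4564751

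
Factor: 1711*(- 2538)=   -  4342518 = -2^1 *3^3 *29^1*47^1*59^1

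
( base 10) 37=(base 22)1F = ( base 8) 45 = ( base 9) 41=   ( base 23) 1e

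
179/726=179/726 =0.25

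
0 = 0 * 487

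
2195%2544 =2195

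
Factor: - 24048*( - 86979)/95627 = 2^4*3^3 * 7^ ( - 1)*19^ ( - 1)*  79^1 *167^1*367^1*719^( - 1 ) = 2091670992/95627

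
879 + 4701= 5580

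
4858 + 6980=11838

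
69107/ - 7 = - 9873 + 4/7 = -  9872.43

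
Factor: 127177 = 17^1* 7481^1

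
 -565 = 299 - 864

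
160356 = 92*1743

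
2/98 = 1/49 =0.02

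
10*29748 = 297480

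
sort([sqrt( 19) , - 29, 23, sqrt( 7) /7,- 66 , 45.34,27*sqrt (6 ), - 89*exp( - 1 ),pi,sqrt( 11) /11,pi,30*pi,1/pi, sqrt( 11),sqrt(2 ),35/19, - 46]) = [ - 66, - 46, - 89*exp(  -  1 ),  -  29, sqrt(11)/11,1/pi,sqrt( 7)/7,sqrt(2 ),35/19,pi,  pi, sqrt( 11 ), sqrt(19),  23,45.34 , 27 * sqrt( 6 ) , 30 * pi]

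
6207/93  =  2069/31 = 66.74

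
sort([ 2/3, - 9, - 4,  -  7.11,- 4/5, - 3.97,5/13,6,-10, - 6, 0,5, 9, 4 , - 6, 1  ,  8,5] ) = [ - 10, - 9, - 7.11,-6, - 6, - 4, - 3.97, - 4/5,0,  5/13, 2/3, 1,4, 5,  5, 6, 8, 9 ] 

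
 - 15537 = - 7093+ - 8444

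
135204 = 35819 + 99385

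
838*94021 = 78789598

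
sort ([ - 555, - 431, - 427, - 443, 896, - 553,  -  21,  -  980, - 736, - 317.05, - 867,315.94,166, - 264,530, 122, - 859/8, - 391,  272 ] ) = [ - 980, - 867,-736, - 555, - 553 , - 443,  -  431,-427,- 391, - 317.05, - 264,  -  859/8, - 21, 122, 166,272,315.94,  530  ,  896 ] 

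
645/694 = 645/694 = 0.93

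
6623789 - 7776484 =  - 1152695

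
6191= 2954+3237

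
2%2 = 0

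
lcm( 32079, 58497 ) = 994449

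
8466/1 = 8466 =8466.00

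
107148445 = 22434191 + 84714254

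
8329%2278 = 1495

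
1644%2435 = 1644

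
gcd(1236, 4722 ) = 6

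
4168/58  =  71 + 25/29 = 71.86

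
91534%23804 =20122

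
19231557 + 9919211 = 29150768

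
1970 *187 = 368390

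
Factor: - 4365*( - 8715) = 3^3*5^2 * 7^1*83^1*97^1 =38040975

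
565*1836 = 1037340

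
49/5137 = 49/5137 =0.01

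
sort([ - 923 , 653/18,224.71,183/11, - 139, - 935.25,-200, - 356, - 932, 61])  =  [ - 935.25,-932,-923, - 356,-200,-139, 183/11,653/18,61,224.71]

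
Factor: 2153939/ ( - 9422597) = - 541^( - 1) * 17417^ (  -  1)*2153939^1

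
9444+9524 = 18968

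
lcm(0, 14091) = 0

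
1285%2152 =1285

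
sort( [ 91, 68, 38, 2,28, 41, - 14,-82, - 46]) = [ - 82 , - 46,  -  14, 2, 28,38 , 41,  68  ,  91 ] 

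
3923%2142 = 1781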